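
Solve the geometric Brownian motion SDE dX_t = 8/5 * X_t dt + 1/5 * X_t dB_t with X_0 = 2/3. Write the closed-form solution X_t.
X_t = 2/3 * exp((79/50) * t + (1/5) * B_t)

For GBM dX = mu X dt + sigma X dB with X_0 = x_0, apply Itô to Y = log X: dY = (mu - sigma^2/2) dt + sigma dB, so Y_t = log(x_0) + (mu - sigma^2/2) t + sigma B_t and hence X_t = x_0 * exp((mu - sigma^2/2) t + sigma B_t).
With mu = 8/5, sigma = 1/5, x_0 = 2/3, this gives:
  X_t = 2/3 * exp((79/50) * t + (1/5) * B_t).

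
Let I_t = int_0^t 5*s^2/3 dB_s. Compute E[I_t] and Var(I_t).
E[I_t] = 0; Var(I_t) = 5*t^5/9

The Itô integral of a deterministic integrand f(s) has mean 0 because each increment f(s) * (B_{s+ds} - B_s) has mean 0. By the Itô isometry:
  Var( int_0^t f(s) dB_s ) = E[ (int_0^t f(s) dB_s)^2 ] = int_0^t f(s)^2 ds.
Here f(s) = 5*s^2/3, so f(s)^2 = 25*s^4/9. Integrate:
  int_0^t (25*s^4/9) ds = 5*t^5/9.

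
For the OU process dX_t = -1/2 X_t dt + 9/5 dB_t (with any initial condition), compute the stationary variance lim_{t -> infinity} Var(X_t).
lim Var(X_t) = 81/25

The OU SDE dX = -theta X dt + sigma dB admits the integrating factor exp(theta t): d(exp(theta t) X_t) = sigma exp(theta t) dB_t. Integrating from 0 to t gives X_t = x_0 * exp(-theta t) + sigma * int_0^t exp(-theta (t-s)) dB_s for any initial x_0. The Itô integral has variance (by the Itô isometry) sigma^2 * int_0^t exp(-2 theta (t - s)) ds = sigma^2 * (1 - exp(-2 theta t)) / (2 theta), independent of x_0.
With theta = 1/2, sigma = 9/5:
  Var(X_t) = (9/5)^2 * (1 - exp(-2*1/2 t)) / (2 * 1/2) = 81/25 - 81*exp(-t)/25.
As t -> infinity, exp(-2*1/2 t) -> 0, so the stationary variance is sigma^2 / (2 theta) = 81/25.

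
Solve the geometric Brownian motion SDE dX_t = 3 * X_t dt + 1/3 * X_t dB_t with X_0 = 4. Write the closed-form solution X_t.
X_t = 4 * exp((53/18) * t + (1/3) * B_t)

For GBM dX = mu X dt + sigma X dB with X_0 = x_0, apply Itô to Y = log X: dY = (mu - sigma^2/2) dt + sigma dB, so Y_t = log(x_0) + (mu - sigma^2/2) t + sigma B_t and hence X_t = x_0 * exp((mu - sigma^2/2) t + sigma B_t).
With mu = 3, sigma = 1/3, x_0 = 4, this gives:
  X_t = 4 * exp((53/18) * t + (1/3) * B_t).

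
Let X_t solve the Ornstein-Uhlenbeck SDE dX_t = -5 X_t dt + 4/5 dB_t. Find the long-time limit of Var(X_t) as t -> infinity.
lim Var(X_t) = 8/125

The OU SDE dX = -theta X dt + sigma dB admits the integrating factor exp(theta t): d(exp(theta t) X_t) = sigma exp(theta t) dB_t. Integrating from 0 to t gives X_t = x_0 * exp(-theta t) + sigma * int_0^t exp(-theta (t-s)) dB_s for any initial x_0. The Itô integral has variance (by the Itô isometry) sigma^2 * int_0^t exp(-2 theta (t - s)) ds = sigma^2 * (1 - exp(-2 theta t)) / (2 theta), independent of x_0.
With theta = 5, sigma = 4/5:
  Var(X_t) = (4/5)^2 * (1 - exp(-2*5 t)) / (2 * 5) = 8/125 - 8*exp(-10*t)/125.
As t -> infinity, exp(-2*5 t) -> 0, so the stationary variance is sigma^2 / (2 theta) = 8/125.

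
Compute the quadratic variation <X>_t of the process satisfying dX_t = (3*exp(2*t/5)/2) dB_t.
<X>_t = 45*exp(4*t/5)/16 - 45/16

For an Itô process dX_t = a(t) dt + b(t) dB_t, the quadratic variation is <X>_t = int_0^t b(s)^2 ds (the drift term does not contribute). Here b(s) = 3*exp(2*s/5)/2, so
  b(s)^2 = 9*exp(4*s/5)/4.
Integrating from 0 to t:
  <X>_t = int_0^t (9*exp(4*s/5)/4) ds = 45*exp(4*t/5)/16 - 45/16.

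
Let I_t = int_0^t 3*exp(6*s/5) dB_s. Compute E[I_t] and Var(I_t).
E[I_t] = 0; Var(I_t) = 15*exp(12*t/5)/4 - 15/4

The Itô integral of a deterministic integrand f(s) has mean 0 because each increment f(s) * (B_{s+ds} - B_s) has mean 0. By the Itô isometry:
  Var( int_0^t f(s) dB_s ) = E[ (int_0^t f(s) dB_s)^2 ] = int_0^t f(s)^2 ds.
Here f(s) = 3*exp(6*s/5), so f(s)^2 = 9*exp(12*s/5). Integrate:
  int_0^t (9*exp(12*s/5)) ds = 15*exp(12*t/5)/4 - 15/4.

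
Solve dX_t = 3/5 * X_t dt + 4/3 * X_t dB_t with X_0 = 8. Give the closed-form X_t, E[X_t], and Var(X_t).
X_t = 8 * exp((-13/45) t + (4/3) B_t); E[X_t] = 8*exp(3*t/5); Var(X_t) = 64*(exp(16*t/9) - 1)*exp(6*t/5)

For GBM dX = mu X dt + sigma X dB with X_0 = x_0, apply Itô to Y = log X: dY = (mu - sigma^2/2) dt + sigma dB, so Y_t = log(x_0) + (mu - sigma^2/2) t + sigma B_t and hence X_t = x_0 * exp((mu - sigma^2/2) t + sigma B_t).
With mu = 3/5, sigma = 4/3, x_0 = 8, this gives:
  X_t = 8 * exp((-13/45) * t + (4/3) * B_t).
Since sigma*B_t ~ Normal(0, sigma^2 t), E[exp(sigma*B_t)] = exp(sigma^2 t / 2); so E[X_t] = x_0 * exp((mu - sigma^2/2) t) * exp(sigma^2 t / 2) = x_0 * exp(mu t) = 8*exp(3*t/5).
Var(X_t) = E[X_t^2] - (E[X_t])^2 = x_0^2 * exp(2 mu t) * (exp(sigma^2 t) - 1) = 64*(exp(16*t/9) - 1)*exp(6*t/5).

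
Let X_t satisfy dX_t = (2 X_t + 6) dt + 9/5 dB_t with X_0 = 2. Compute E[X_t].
E[X_t] = 5*exp(2*t) - 3

Taking expectations and using E[dB_t] = 0, the mean m(t) = E[X_t] satisfies the ODE m'(t) = a m(t) + b with m(0) = x_0. With a = 2, b = 6, x_0 = 2, the solution is
  m(t) = x_0 * exp(a t) + (b/a) * (exp(a t) - 1)
       = 2 * exp(2 t) + (6/2) * (exp(2 t) - 1)
       = 5*exp(2*t) - 3.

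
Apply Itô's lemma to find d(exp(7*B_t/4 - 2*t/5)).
d(exp(7*B_t/4 - 2*t/5)) = (181*exp(7*B_t/4 - 2*t/5)/160) dt + (7*exp(7*B_t/4 - 2*t/5)/4) dB_t

Itô's formula for f(t, x): d f(t, B_t) = (f_t + (1/2) f_xx) dt + f_x dB_t. Compute partials of f(t, x) = exp(-2*t/5 + 7*x/4):
  f_t(t,x)  = -2*exp(-2*t/5 + 7*x/4)/5
  f_x(t,x)  = 7*exp(-2*t/5 + 7*x/4)/4
  f_xx(t,x) = 49*exp(-2*t/5 + 7*x/4)/16
Assemble drift = f_t + (1/2) f_xx = 181*exp(-2*t/5 + 7*x/4)/160 and diffusion = f_x = 7*exp(-2*t/5 + 7*x/4)/4. Substituting x = B_t:
  d(exp(7*B_t/4 - 2*t/5)) = (181*exp(7*B_t/4 - 2*t/5)/160) dt + (7*exp(7*B_t/4 - 2*t/5)/4) dB_t.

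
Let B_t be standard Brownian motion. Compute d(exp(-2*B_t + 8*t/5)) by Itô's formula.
d(exp(-2*B_t + 8*t/5)) = (18*exp(-2*B_t + 8*t/5)/5) dt + (-2*exp(-2*B_t + 8*t/5)) dB_t

Itô's formula for f(t, x): d f(t, B_t) = (f_t + (1/2) f_xx) dt + f_x dB_t. Compute partials of f(t, x) = exp(8*t/5 - 2*x):
  f_t(t,x)  = 8*exp(8*t/5 - 2*x)/5
  f_x(t,x)  = -2*exp(8*t/5 - 2*x)
  f_xx(t,x) = 4*exp(8*t/5 - 2*x)
Assemble drift = f_t + (1/2) f_xx = 18*exp(8*t/5 - 2*x)/5 and diffusion = f_x = -2*exp(8*t/5 - 2*x). Substituting x = B_t:
  d(exp(-2*B_t + 8*t/5)) = (18*exp(-2*B_t + 8*t/5)/5) dt + (-2*exp(-2*B_t + 8*t/5)) dB_t.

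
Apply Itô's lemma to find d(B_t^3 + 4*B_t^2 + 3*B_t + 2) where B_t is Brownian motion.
d(B_t^3 + 4*B_t^2 + 3*B_t + 2) = (3*B_t + 4) dt + (3*B_t^2 + 8*B_t + 3) dB_t

Itô's formula for f(B_t) gives d f(B_t) = f'(B_t) dB_t + (1/2) f''(B_t) dt. Compute derivatives of f(x) = x^3 + 4*x^2 + 3*x + 2:
  f'(x)  = 3*x^2 + 8*x + 3
  f''(x) = 6*x + 8
Substitute x = B_t and multiply the f'' term by 1/2:
  drift     = (1/2) * (6*x + 8) evaluated at B_t = 3*B_t + 4
  diffusion = (3*x^2 + 8*x + 3) evaluated at B_t = 3*B_t^2 + 8*B_t + 3
Therefore d(B_t^3 + 4*B_t^2 + 3*B_t + 2) = (3*B_t + 4) dt + (3*B_t^2 + 8*B_t + 3) dB_t.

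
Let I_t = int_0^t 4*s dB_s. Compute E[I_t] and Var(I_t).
E[I_t] = 0; Var(I_t) = 16*t^3/3

The Itô integral of a deterministic integrand f(s) has mean 0 because each increment f(s) * (B_{s+ds} - B_s) has mean 0. By the Itô isometry:
  Var( int_0^t f(s) dB_s ) = E[ (int_0^t f(s) dB_s)^2 ] = int_0^t f(s)^2 ds.
Here f(s) = 4*s, so f(s)^2 = 16*s^2. Integrate:
  int_0^t (16*s^2) ds = 16*t^3/3.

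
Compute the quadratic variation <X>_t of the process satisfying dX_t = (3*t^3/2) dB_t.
<X>_t = 9*t^7/28

For an Itô process dX_t = a(t) dt + b(t) dB_t, the quadratic variation is <X>_t = int_0^t b(s)^2 ds (the drift term does not contribute). Here b(s) = 3*s^3/2, so
  b(s)^2 = 9*s^6/4.
Integrating from 0 to t:
  <X>_t = int_0^t (9*s^6/4) ds = 9*t^7/28.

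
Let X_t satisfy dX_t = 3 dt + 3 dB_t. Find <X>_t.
<X>_t = 9*t

For an Itô process dX_t = a(t) dt + b(t) dB_t, the quadratic variation is <X>_t = int_0^t b(s)^2 ds (the drift term does not contribute). Here b(s) = 3, so
  b(s)^2 = 9.
Integrating from 0 to t:
  <X>_t = int_0^t (9) ds = 9*t.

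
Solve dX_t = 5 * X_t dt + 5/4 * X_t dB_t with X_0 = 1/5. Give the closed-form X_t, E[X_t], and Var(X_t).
X_t = 1/5 * exp((135/32) t + (5/4) B_t); E[X_t] = exp(5*t)/5; Var(X_t) = (exp(25*t/16) - 1)*exp(10*t)/25

For GBM dX = mu X dt + sigma X dB with X_0 = x_0, apply Itô to Y = log X: dY = (mu - sigma^2/2) dt + sigma dB, so Y_t = log(x_0) + (mu - sigma^2/2) t + sigma B_t and hence X_t = x_0 * exp((mu - sigma^2/2) t + sigma B_t).
With mu = 5, sigma = 5/4, x_0 = 1/5, this gives:
  X_t = 1/5 * exp((135/32) * t + (5/4) * B_t).
Since sigma*B_t ~ Normal(0, sigma^2 t), E[exp(sigma*B_t)] = exp(sigma^2 t / 2); so E[X_t] = x_0 * exp((mu - sigma^2/2) t) * exp(sigma^2 t / 2) = x_0 * exp(mu t) = exp(5*t)/5.
Var(X_t) = E[X_t^2] - (E[X_t])^2 = x_0^2 * exp(2 mu t) * (exp(sigma^2 t) - 1) = (exp(25*t/16) - 1)*exp(10*t)/25.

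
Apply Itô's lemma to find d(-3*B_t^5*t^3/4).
d(-3*B_t^5*t^3/4) = (3*B_t^3*t^2*(-3*B_t^2 - 10*t)/4) dt + (-15*B_t^4*t^3/4) dB_t

Itô's formula for f(t, x): d f(t, B_t) = (f_t + (1/2) f_xx) dt + f_x dB_t. Compute partials of f(t, x) = -3*t^3*x^5/4:
  f_t(t,x)  = -9*t^2*x^5/4
  f_x(t,x)  = -15*t^3*x^4/4
  f_xx(t,x) = -15*t^3*x^3
Assemble drift = f_t + (1/2) f_xx = 3*t^2*x^3*(-10*t - 3*x^2)/4 and diffusion = f_x = -15*t^3*x^4/4. Substituting x = B_t:
  d(-3*B_t^5*t^3/4) = (3*B_t^3*t^2*(-3*B_t^2 - 10*t)/4) dt + (-15*B_t^4*t^3/4) dB_t.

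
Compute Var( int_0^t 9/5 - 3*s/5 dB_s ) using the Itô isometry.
Var = 3*t*(t^2 - 9*t + 27)/25

The Itô integral of a deterministic integrand f(s) has mean 0 because each increment f(s) * (B_{s+ds} - B_s) has mean 0. By the Itô isometry:
  Var( int_0^t f(s) dB_s ) = E[ (int_0^t f(s) dB_s)^2 ] = int_0^t f(s)^2 ds.
Here f(s) = 9/5 - 3*s/5, so f(s)^2 = 9*(s - 3)^2/25. Integrate:
  int_0^t (9*(s - 3)^2/25) ds = 3*t*(t^2 - 9*t + 27)/25.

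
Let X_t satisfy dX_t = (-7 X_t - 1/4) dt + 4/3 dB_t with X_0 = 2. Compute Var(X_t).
Var(X_t) = 8/63 - 8*exp(-14*t)/63

The variance V(t) = Var(X_t) satisfies V'(t) = 2 a V(t) + c^2 with V(0) = 0 (drift coefficient is linear in X, diffusion is constant). With a = -7, c = 4/3, the solution is
  V(t) = (c^2 / (2 a)) * (exp(2 a t) - 1)
       = ((4/3)^2 / (2*(-7))) * (exp((-14) t) - 1)
       = 8/63 - 8*exp(-14*t)/63.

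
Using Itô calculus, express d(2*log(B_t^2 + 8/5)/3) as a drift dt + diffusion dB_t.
d(2*log(B_t^2 + 8/5)/3) = (10*(8 - 5*B_t^2)/(3*(5*B_t^2 + 8)^2)) dt + (20*B_t/(3*(5*B_t^2 + 8))) dB_t

Itô's formula for f(B_t) gives d f(B_t) = f'(B_t) dB_t + (1/2) f''(B_t) dt. Compute derivatives of f(x) = 2*log(x^2 + 8/5)/3:
  f'(x)  = 20*x/(3*(5*x^2 + 8))
  f''(x) = 20*(8 - 5*x^2)/(3*(5*x^2 + 8)^2)
Substitute x = B_t and multiply the f'' term by 1/2:
  drift     = (1/2) * (20*(8 - 5*x^2)/(3*(5*x^2 + 8)^2)) evaluated at B_t = 10*(8 - 5*B_t^2)/(3*(5*B_t^2 + 8)^2)
  diffusion = (20*x/(3*(5*x^2 + 8))) evaluated at B_t = 20*B_t/(3*(5*B_t^2 + 8))
Therefore d(2*log(B_t^2 + 8/5)/3) = (10*(8 - 5*B_t^2)/(3*(5*B_t^2 + 8)^2)) dt + (20*B_t/(3*(5*B_t^2 + 8))) dB_t.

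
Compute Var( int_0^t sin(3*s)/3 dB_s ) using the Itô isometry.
Var = t/18 - sin(6*t)/108

The Itô integral of a deterministic integrand f(s) has mean 0 because each increment f(s) * (B_{s+ds} - B_s) has mean 0. By the Itô isometry:
  Var( int_0^t f(s) dB_s ) = E[ (int_0^t f(s) dB_s)^2 ] = int_0^t f(s)^2 ds.
Here f(s) = sin(3*s)/3, so f(s)^2 = sin(3*s)^2/9. Integrate:
  int_0^t (sin(3*s)^2/9) ds = t/18 - sin(6*t)/108.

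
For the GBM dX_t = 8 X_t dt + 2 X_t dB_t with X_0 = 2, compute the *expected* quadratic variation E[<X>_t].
E[<X>_t] = 4*exp(20*t)/5 - 4/5

<X>_t = int_0^t (2 * X_s)^2 ds. Taking expectation inside the integral: E[<X>_t] = 2^2 * int_0^t E[X_s^2] ds. For GBM, E[X_s^2] = x_0^2 * exp((2 mu + sigma^2) s). Integrating:
  E[<X>_t] = 2^2 * 2^2 * (exp((2*8 + 2^2) t) - 1) / (2*8 + 2^2)
           = 2^2 * 2^2 * (exp(20 t) - 1) / 20 = 4*exp(20*t)/5 - 4/5.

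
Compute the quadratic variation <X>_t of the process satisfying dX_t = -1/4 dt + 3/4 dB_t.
<X>_t = 9*t/16

For an Itô process dX_t = a(t) dt + b(t) dB_t, the quadratic variation is <X>_t = int_0^t b(s)^2 ds (the drift term does not contribute). Here b(s) = 3/4, so
  b(s)^2 = 9/16.
Integrating from 0 to t:
  <X>_t = int_0^t (9/16) ds = 9*t/16.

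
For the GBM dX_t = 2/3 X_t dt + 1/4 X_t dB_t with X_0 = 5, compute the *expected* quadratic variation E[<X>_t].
E[<X>_t] = 75*exp(67*t/48)/67 - 75/67

<X>_t = int_0^t ((1/4) * X_s)^2 ds. Taking expectation inside the integral: E[<X>_t] = (1/4)^2 * int_0^t E[X_s^2] ds. For GBM, E[X_s^2] = x_0^2 * exp((2 mu + sigma^2) s). Integrating:
  E[<X>_t] = (1/4)^2 * 5^2 * (exp((2*(2/3) + (1/4)^2) t) - 1) / (2*(2/3) + (1/4)^2)
           = (1/4)^2 * 5^2 * (exp((67/48) t) - 1) / (67/48) = 75*exp(67*t/48)/67 - 75/67.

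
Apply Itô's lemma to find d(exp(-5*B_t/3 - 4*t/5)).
d(exp(-5*B_t/3 - 4*t/5)) = (53*exp(-5*B_t/3 - 4*t/5)/90) dt + (-5*exp(-5*B_t/3 - 4*t/5)/3) dB_t

Itô's formula for f(t, x): d f(t, B_t) = (f_t + (1/2) f_xx) dt + f_x dB_t. Compute partials of f(t, x) = exp(-4*t/5 - 5*x/3):
  f_t(t,x)  = -4*exp(-4*t/5 - 5*x/3)/5
  f_x(t,x)  = -5*exp(-4*t/5 - 5*x/3)/3
  f_xx(t,x) = 25*exp(-4*t/5 - 5*x/3)/9
Assemble drift = f_t + (1/2) f_xx = 53*exp(-4*t/5 - 5*x/3)/90 and diffusion = f_x = -5*exp(-4*t/5 - 5*x/3)/3. Substituting x = B_t:
  d(exp(-5*B_t/3 - 4*t/5)) = (53*exp(-5*B_t/3 - 4*t/5)/90) dt + (-5*exp(-5*B_t/3 - 4*t/5)/3) dB_t.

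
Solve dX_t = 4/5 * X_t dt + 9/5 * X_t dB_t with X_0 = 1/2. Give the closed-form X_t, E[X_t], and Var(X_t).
X_t = 1/2 * exp((-41/50) t + (9/5) B_t); E[X_t] = exp(4*t/5)/2; Var(X_t) = (exp(81*t/25) - 1)*exp(8*t/5)/4

For GBM dX = mu X dt + sigma X dB with X_0 = x_0, apply Itô to Y = log X: dY = (mu - sigma^2/2) dt + sigma dB, so Y_t = log(x_0) + (mu - sigma^2/2) t + sigma B_t and hence X_t = x_0 * exp((mu - sigma^2/2) t + sigma B_t).
With mu = 4/5, sigma = 9/5, x_0 = 1/2, this gives:
  X_t = 1/2 * exp((-41/50) * t + (9/5) * B_t).
Since sigma*B_t ~ Normal(0, sigma^2 t), E[exp(sigma*B_t)] = exp(sigma^2 t / 2); so E[X_t] = x_0 * exp((mu - sigma^2/2) t) * exp(sigma^2 t / 2) = x_0 * exp(mu t) = exp(4*t/5)/2.
Var(X_t) = E[X_t^2] - (E[X_t])^2 = x_0^2 * exp(2 mu t) * (exp(sigma^2 t) - 1) = (exp(81*t/25) - 1)*exp(8*t/5)/4.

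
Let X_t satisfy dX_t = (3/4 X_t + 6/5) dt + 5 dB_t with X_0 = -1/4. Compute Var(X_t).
Var(X_t) = 50*exp(3*t/2)/3 - 50/3

The variance V(t) = Var(X_t) satisfies V'(t) = 2 a V(t) + c^2 with V(0) = 0 (drift coefficient is linear in X, diffusion is constant). With a = 3/4, c = 5, the solution is
  V(t) = (c^2 / (2 a)) * (exp(2 a t) - 1)
       = (5^2 / (2*(3/4))) * (exp((3/2) t) - 1)
       = 50*exp(3*t/2)/3 - 50/3.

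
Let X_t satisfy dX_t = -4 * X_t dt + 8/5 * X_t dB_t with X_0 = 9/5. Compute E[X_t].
E[X_t] = 9*exp(-4*t)/5

For GBM dX = mu X dt + sigma X dB with X_0 = x_0, apply Itô to Y = log X: dY = (mu - sigma^2/2) dt + sigma dB, so Y_t = log(x_0) + (mu - sigma^2/2) t + sigma B_t and hence X_t = x_0 * exp((mu - sigma^2/2) t + sigma B_t).
With mu = -4, sigma = 8/5, x_0 = 9/5, this gives:
  X_t = 9/5 * exp((-132/25) * t + (8/5) * B_t).
Since sigma*B_t ~ Normal(0, sigma^2 t), E[exp(sigma*B_t)] = exp(sigma^2 t / 2); so E[X_t] = x_0 * exp((mu - sigma^2/2) t) * exp(sigma^2 t / 2) = x_0 * exp(mu t) = 9*exp(-4*t)/5.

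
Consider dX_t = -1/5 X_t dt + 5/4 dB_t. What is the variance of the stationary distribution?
lim Var(X_t) = 125/32

The OU SDE dX = -theta X dt + sigma dB admits the integrating factor exp(theta t): d(exp(theta t) X_t) = sigma exp(theta t) dB_t. Integrating from 0 to t gives X_t = x_0 * exp(-theta t) + sigma * int_0^t exp(-theta (t-s)) dB_s for any initial x_0. The Itô integral has variance (by the Itô isometry) sigma^2 * int_0^t exp(-2 theta (t - s)) ds = sigma^2 * (1 - exp(-2 theta t)) / (2 theta), independent of x_0.
With theta = 1/5, sigma = 5/4:
  Var(X_t) = (5/4)^2 * (1 - exp(-2*1/5 t)) / (2 * 1/5) = 125/32 - 125*exp(-2*t/5)/32.
As t -> infinity, exp(-2*1/5 t) -> 0, so the stationary variance is sigma^2 / (2 theta) = 125/32.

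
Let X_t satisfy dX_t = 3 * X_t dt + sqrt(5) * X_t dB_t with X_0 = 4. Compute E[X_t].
E[X_t] = 4*exp(3*t)

For GBM dX = mu X dt + sigma X dB with X_0 = x_0, apply Itô to Y = log X: dY = (mu - sigma^2/2) dt + sigma dB, so Y_t = log(x_0) + (mu - sigma^2/2) t + sigma B_t and hence X_t = x_0 * exp((mu - sigma^2/2) t + sigma B_t).
With mu = 3, sigma = sqrt(5), x_0 = 4, this gives:
  X_t = 4 * exp((1/2) * t + (sqrt(5)) * B_t).
Since sigma*B_t ~ Normal(0, sigma^2 t), E[exp(sigma*B_t)] = exp(sigma^2 t / 2); so E[X_t] = x_0 * exp((mu - sigma^2/2) t) * exp(sigma^2 t / 2) = x_0 * exp(mu t) = 4*exp(3*t).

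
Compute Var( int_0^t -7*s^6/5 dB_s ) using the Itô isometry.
Var = 49*t^13/325

The Itô integral of a deterministic integrand f(s) has mean 0 because each increment f(s) * (B_{s+ds} - B_s) has mean 0. By the Itô isometry:
  Var( int_0^t f(s) dB_s ) = E[ (int_0^t f(s) dB_s)^2 ] = int_0^t f(s)^2 ds.
Here f(s) = -7*s^6/5, so f(s)^2 = 49*s^12/25. Integrate:
  int_0^t (49*s^12/25) ds = 49*t^13/325.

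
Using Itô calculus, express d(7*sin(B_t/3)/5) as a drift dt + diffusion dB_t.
d(7*sin(B_t/3)/5) = (-7*sin(B_t/3)/90) dt + (7*cos(B_t/3)/15) dB_t

Itô's formula for f(B_t) gives d f(B_t) = f'(B_t) dB_t + (1/2) f''(B_t) dt. Compute derivatives of f(x) = 7*sin(x/3)/5:
  f'(x)  = 7*cos(x/3)/15
  f''(x) = -7*sin(x/3)/45
Substitute x = B_t and multiply the f'' term by 1/2:
  drift     = (1/2) * (-7*sin(x/3)/45) evaluated at B_t = -7*sin(B_t/3)/90
  diffusion = (7*cos(x/3)/15) evaluated at B_t = 7*cos(B_t/3)/15
Therefore d(7*sin(B_t/3)/5) = (-7*sin(B_t/3)/90) dt + (7*cos(B_t/3)/15) dB_t.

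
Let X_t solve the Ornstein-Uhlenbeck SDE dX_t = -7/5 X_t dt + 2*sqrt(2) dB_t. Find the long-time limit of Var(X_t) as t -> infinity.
lim Var(X_t) = 20/7

The OU SDE dX = -theta X dt + sigma dB admits the integrating factor exp(theta t): d(exp(theta t) X_t) = sigma exp(theta t) dB_t. Integrating from 0 to t gives X_t = x_0 * exp(-theta t) + sigma * int_0^t exp(-theta (t-s)) dB_s for any initial x_0. The Itô integral has variance (by the Itô isometry) sigma^2 * int_0^t exp(-2 theta (t - s)) ds = sigma^2 * (1 - exp(-2 theta t)) / (2 theta), independent of x_0.
With theta = 7/5, sigma = 2*sqrt(2):
  Var(X_t) = (2*sqrt(2))^2 * (1 - exp(-2*7/5 t)) / (2 * 7/5) = 20/7 - 20*exp(-14*t/5)/7.
As t -> infinity, exp(-2*7/5 t) -> 0, so the stationary variance is sigma^2 / (2 theta) = 20/7.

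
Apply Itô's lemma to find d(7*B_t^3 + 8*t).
d(7*B_t^3 + 8*t) = (21*B_t + 8) dt + (21*B_t^2) dB_t

Itô's formula for f(t, x): d f(t, B_t) = (f_t + (1/2) f_xx) dt + f_x dB_t. Compute partials of f(t, x) = 8*t + 7*x^3:
  f_t(t,x)  = 8
  f_x(t,x)  = 21*x^2
  f_xx(t,x) = 42*x
Assemble drift = f_t + (1/2) f_xx = 21*x + 8 and diffusion = f_x = 21*x^2. Substituting x = B_t:
  d(7*B_t^3 + 8*t) = (21*B_t + 8) dt + (21*B_t^2) dB_t.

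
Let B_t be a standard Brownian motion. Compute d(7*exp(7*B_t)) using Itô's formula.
d(7*exp(7*B_t)) = (343*exp(7*B_t)/2) dt + (49*exp(7*B_t)) dB_t

Itô's formula for f(B_t) gives d f(B_t) = f'(B_t) dB_t + (1/2) f''(B_t) dt. Compute derivatives of f(x) = 7*exp(7*x):
  f'(x)  = 49*exp(7*x)
  f''(x) = 343*exp(7*x)
Substitute x = B_t and multiply the f'' term by 1/2:
  drift     = (1/2) * (343*exp(7*x)) evaluated at B_t = 343*exp(7*B_t)/2
  diffusion = (49*exp(7*x)) evaluated at B_t = 49*exp(7*B_t)
Therefore d(7*exp(7*B_t)) = (343*exp(7*B_t)/2) dt + (49*exp(7*B_t)) dB_t.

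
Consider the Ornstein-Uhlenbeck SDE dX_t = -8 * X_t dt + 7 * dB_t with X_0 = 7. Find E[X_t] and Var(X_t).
E[X_t] = 7*exp(-8*t); Var(X_t) = 49/16 - 49*exp(-16*t)/16

The OU SDE dX = -theta X dt + sigma dB admits the integrating factor exp(theta t): d(exp(theta t) X_t) = sigma exp(theta t) dB_t. Integrating from 0 to t:
  X_t = x_0 * exp(-theta t) + sigma * int_0^t exp(-theta (t-s)) dB_s.
The Itô integral has mean 0 and (by the Itô isometry) variance sigma^2 * int_0^t exp(-2 theta (t - s)) ds = sigma^2 * (1 - exp(-2 theta t)) / (2 theta).
With theta = 8, sigma = 7, x_0 = 7:
  E[X_t] = 7 * exp(-8 t) = 7*exp(-8*t)
  Var(X_t) = (7)^2 * (1 - exp(-2*8 t)) / (2 * 8) = 49/16 - 49*exp(-16*t)/16.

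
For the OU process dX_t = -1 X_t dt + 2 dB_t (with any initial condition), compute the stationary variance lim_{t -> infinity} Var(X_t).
lim Var(X_t) = 2

The OU SDE dX = -theta X dt + sigma dB admits the integrating factor exp(theta t): d(exp(theta t) X_t) = sigma exp(theta t) dB_t. Integrating from 0 to t gives X_t = x_0 * exp(-theta t) + sigma * int_0^t exp(-theta (t-s)) dB_s for any initial x_0. The Itô integral has variance (by the Itô isometry) sigma^2 * int_0^t exp(-2 theta (t - s)) ds = sigma^2 * (1 - exp(-2 theta t)) / (2 theta), independent of x_0.
With theta = 1, sigma = 2:
  Var(X_t) = (2)^2 * (1 - exp(-2*1 t)) / (2 * 1) = 2 - 2*exp(-2*t).
As t -> infinity, exp(-2*1 t) -> 0, so the stationary variance is sigma^2 / (2 theta) = 2.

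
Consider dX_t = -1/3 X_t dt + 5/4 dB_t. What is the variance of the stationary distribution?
lim Var(X_t) = 75/32

The OU SDE dX = -theta X dt + sigma dB admits the integrating factor exp(theta t): d(exp(theta t) X_t) = sigma exp(theta t) dB_t. Integrating from 0 to t gives X_t = x_0 * exp(-theta t) + sigma * int_0^t exp(-theta (t-s)) dB_s for any initial x_0. The Itô integral has variance (by the Itô isometry) sigma^2 * int_0^t exp(-2 theta (t - s)) ds = sigma^2 * (1 - exp(-2 theta t)) / (2 theta), independent of x_0.
With theta = 1/3, sigma = 5/4:
  Var(X_t) = (5/4)^2 * (1 - exp(-2*1/3 t)) / (2 * 1/3) = 75/32 - 75*exp(-2*t/3)/32.
As t -> infinity, exp(-2*1/3 t) -> 0, so the stationary variance is sigma^2 / (2 theta) = 75/32.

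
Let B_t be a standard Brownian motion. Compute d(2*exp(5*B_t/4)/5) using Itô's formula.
d(2*exp(5*B_t/4)/5) = (5*exp(5*B_t/4)/16) dt + (exp(5*B_t/4)/2) dB_t

Itô's formula for f(B_t) gives d f(B_t) = f'(B_t) dB_t + (1/2) f''(B_t) dt. Compute derivatives of f(x) = 2*exp(5*x/4)/5:
  f'(x)  = exp(5*x/4)/2
  f''(x) = 5*exp(5*x/4)/8
Substitute x = B_t and multiply the f'' term by 1/2:
  drift     = (1/2) * (5*exp(5*x/4)/8) evaluated at B_t = 5*exp(5*B_t/4)/16
  diffusion = (exp(5*x/4)/2) evaluated at B_t = exp(5*B_t/4)/2
Therefore d(2*exp(5*B_t/4)/5) = (5*exp(5*B_t/4)/16) dt + (exp(5*B_t/4)/2) dB_t.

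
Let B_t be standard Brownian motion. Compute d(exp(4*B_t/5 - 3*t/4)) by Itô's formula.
d(exp(4*B_t/5 - 3*t/4)) = (-43*exp(4*B_t/5 - 3*t/4)/100) dt + (4*exp(4*B_t/5 - 3*t/4)/5) dB_t

Itô's formula for f(t, x): d f(t, B_t) = (f_t + (1/2) f_xx) dt + f_x dB_t. Compute partials of f(t, x) = exp(-3*t/4 + 4*x/5):
  f_t(t,x)  = -3*exp(-3*t/4 + 4*x/5)/4
  f_x(t,x)  = 4*exp(-3*t/4 + 4*x/5)/5
  f_xx(t,x) = 16*exp(-3*t/4 + 4*x/5)/25
Assemble drift = f_t + (1/2) f_xx = -43*exp(-3*t/4 + 4*x/5)/100 and diffusion = f_x = 4*exp(-3*t/4 + 4*x/5)/5. Substituting x = B_t:
  d(exp(4*B_t/5 - 3*t/4)) = (-43*exp(4*B_t/5 - 3*t/4)/100) dt + (4*exp(4*B_t/5 - 3*t/4)/5) dB_t.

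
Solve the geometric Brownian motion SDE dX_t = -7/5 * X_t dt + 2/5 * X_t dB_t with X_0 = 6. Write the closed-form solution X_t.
X_t = 6 * exp((-37/25) * t + (2/5) * B_t)

For GBM dX = mu X dt + sigma X dB with X_0 = x_0, apply Itô to Y = log X: dY = (mu - sigma^2/2) dt + sigma dB, so Y_t = log(x_0) + (mu - sigma^2/2) t + sigma B_t and hence X_t = x_0 * exp((mu - sigma^2/2) t + sigma B_t).
With mu = -7/5, sigma = 2/5, x_0 = 6, this gives:
  X_t = 6 * exp((-37/25) * t + (2/5) * B_t).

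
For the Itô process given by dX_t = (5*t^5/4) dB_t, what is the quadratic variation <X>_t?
<X>_t = 25*t^11/176

For an Itô process dX_t = a(t) dt + b(t) dB_t, the quadratic variation is <X>_t = int_0^t b(s)^2 ds (the drift term does not contribute). Here b(s) = 5*s^5/4, so
  b(s)^2 = 25*s^10/16.
Integrating from 0 to t:
  <X>_t = int_0^t (25*s^10/16) ds = 25*t^11/176.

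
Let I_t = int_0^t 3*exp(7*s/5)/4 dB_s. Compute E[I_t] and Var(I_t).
E[I_t] = 0; Var(I_t) = 45*exp(14*t/5)/224 - 45/224

The Itô integral of a deterministic integrand f(s) has mean 0 because each increment f(s) * (B_{s+ds} - B_s) has mean 0. By the Itô isometry:
  Var( int_0^t f(s) dB_s ) = E[ (int_0^t f(s) dB_s)^2 ] = int_0^t f(s)^2 ds.
Here f(s) = 3*exp(7*s/5)/4, so f(s)^2 = 9*exp(14*s/5)/16. Integrate:
  int_0^t (9*exp(14*s/5)/16) ds = 45*exp(14*t/5)/224 - 45/224.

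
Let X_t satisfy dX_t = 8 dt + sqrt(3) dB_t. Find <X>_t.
<X>_t = 3*t

For an Itô process dX_t = a(t) dt + b(t) dB_t, the quadratic variation is <X>_t = int_0^t b(s)^2 ds (the drift term does not contribute). Here b(s) = sqrt(3), so
  b(s)^2 = 3.
Integrating from 0 to t:
  <X>_t = int_0^t (3) ds = 3*t.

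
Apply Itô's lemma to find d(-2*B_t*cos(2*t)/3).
d(-2*B_t*cos(2*t)/3) = (4*B_t*sin(2*t)/3) dt + (-2*cos(2*t)/3) dB_t

Itô's formula for f(t, x): d f(t, B_t) = (f_t + (1/2) f_xx) dt + f_x dB_t. Compute partials of f(t, x) = -2*x*cos(2*t)/3:
  f_t(t,x)  = 4*x*sin(2*t)/3
  f_x(t,x)  = -2*cos(2*t)/3
  f_xx(t,x) = 0
Assemble drift = f_t + (1/2) f_xx = 4*x*sin(2*t)/3 and diffusion = f_x = -2*cos(2*t)/3. Substituting x = B_t:
  d(-2*B_t*cos(2*t)/3) = (4*B_t*sin(2*t)/3) dt + (-2*cos(2*t)/3) dB_t.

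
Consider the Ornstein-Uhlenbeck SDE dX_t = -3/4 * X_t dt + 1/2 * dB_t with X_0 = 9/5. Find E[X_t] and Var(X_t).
E[X_t] = 9*exp(-3*t/4)/5; Var(X_t) = 1/6 - exp(-3*t/2)/6

The OU SDE dX = -theta X dt + sigma dB admits the integrating factor exp(theta t): d(exp(theta t) X_t) = sigma exp(theta t) dB_t. Integrating from 0 to t:
  X_t = x_0 * exp(-theta t) + sigma * int_0^t exp(-theta (t-s)) dB_s.
The Itô integral has mean 0 and (by the Itô isometry) variance sigma^2 * int_0^t exp(-2 theta (t - s)) ds = sigma^2 * (1 - exp(-2 theta t)) / (2 theta).
With theta = 3/4, sigma = 1/2, x_0 = 9/5:
  E[X_t] = 9/5 * exp(-3/4 t) = 9*exp(-3*t/4)/5
  Var(X_t) = (1/2)^2 * (1 - exp(-2*3/4 t)) / (2 * 3/4) = 1/6 - exp(-3*t/2)/6.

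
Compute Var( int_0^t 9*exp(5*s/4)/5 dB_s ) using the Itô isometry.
Var = 162*exp(5*t/2)/125 - 162/125

The Itô integral of a deterministic integrand f(s) has mean 0 because each increment f(s) * (B_{s+ds} - B_s) has mean 0. By the Itô isometry:
  Var( int_0^t f(s) dB_s ) = E[ (int_0^t f(s) dB_s)^2 ] = int_0^t f(s)^2 ds.
Here f(s) = 9*exp(5*s/4)/5, so f(s)^2 = 81*exp(5*s/2)/25. Integrate:
  int_0^t (81*exp(5*s/2)/25) ds = 162*exp(5*t/2)/125 - 162/125.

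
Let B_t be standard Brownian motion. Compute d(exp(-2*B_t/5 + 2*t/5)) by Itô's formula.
d(exp(-2*B_t/5 + 2*t/5)) = (12*exp(-2*B_t/5 + 2*t/5)/25) dt + (-2*exp(-2*B_t/5 + 2*t/5)/5) dB_t

Itô's formula for f(t, x): d f(t, B_t) = (f_t + (1/2) f_xx) dt + f_x dB_t. Compute partials of f(t, x) = exp(2*t/5 - 2*x/5):
  f_t(t,x)  = 2*exp(2*t/5 - 2*x/5)/5
  f_x(t,x)  = -2*exp(2*t/5 - 2*x/5)/5
  f_xx(t,x) = 4*exp(2*t/5 - 2*x/5)/25
Assemble drift = f_t + (1/2) f_xx = 12*exp(2*t/5 - 2*x/5)/25 and diffusion = f_x = -2*exp(2*t/5 - 2*x/5)/5. Substituting x = B_t:
  d(exp(-2*B_t/5 + 2*t/5)) = (12*exp(-2*B_t/5 + 2*t/5)/25) dt + (-2*exp(-2*B_t/5 + 2*t/5)/5) dB_t.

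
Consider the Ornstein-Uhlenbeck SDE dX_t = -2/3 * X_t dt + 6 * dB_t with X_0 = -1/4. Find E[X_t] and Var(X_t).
E[X_t] = -exp(-2*t/3)/4; Var(X_t) = 27 - 27*exp(-4*t/3)

The OU SDE dX = -theta X dt + sigma dB admits the integrating factor exp(theta t): d(exp(theta t) X_t) = sigma exp(theta t) dB_t. Integrating from 0 to t:
  X_t = x_0 * exp(-theta t) + sigma * int_0^t exp(-theta (t-s)) dB_s.
The Itô integral has mean 0 and (by the Itô isometry) variance sigma^2 * int_0^t exp(-2 theta (t - s)) ds = sigma^2 * (1 - exp(-2 theta t)) / (2 theta).
With theta = 2/3, sigma = 6, x_0 = -1/4:
  E[X_t] = -1/4 * exp(-2/3 t) = -exp(-2*t/3)/4
  Var(X_t) = (6)^2 * (1 - exp(-2*2/3 t)) / (2 * 2/3) = 27 - 27*exp(-4*t/3).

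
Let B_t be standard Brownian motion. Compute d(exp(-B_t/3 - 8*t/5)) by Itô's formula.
d(exp(-B_t/3 - 8*t/5)) = (-139*exp(-B_t/3 - 8*t/5)/90) dt + (-exp(-B_t/3 - 8*t/5)/3) dB_t

Itô's formula for f(t, x): d f(t, B_t) = (f_t + (1/2) f_xx) dt + f_x dB_t. Compute partials of f(t, x) = exp(-8*t/5 - x/3):
  f_t(t,x)  = -8*exp(-8*t/5 - x/3)/5
  f_x(t,x)  = -exp(-8*t/5 - x/3)/3
  f_xx(t,x) = exp(-8*t/5 - x/3)/9
Assemble drift = f_t + (1/2) f_xx = -139*exp(-8*t/5 - x/3)/90 and diffusion = f_x = -exp(-8*t/5 - x/3)/3. Substituting x = B_t:
  d(exp(-B_t/3 - 8*t/5)) = (-139*exp(-B_t/3 - 8*t/5)/90) dt + (-exp(-B_t/3 - 8*t/5)/3) dB_t.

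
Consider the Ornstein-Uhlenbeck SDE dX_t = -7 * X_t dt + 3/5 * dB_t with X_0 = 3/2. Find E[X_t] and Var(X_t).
E[X_t] = 3*exp(-7*t)/2; Var(X_t) = 9/350 - 9*exp(-14*t)/350

The OU SDE dX = -theta X dt + sigma dB admits the integrating factor exp(theta t): d(exp(theta t) X_t) = sigma exp(theta t) dB_t. Integrating from 0 to t:
  X_t = x_0 * exp(-theta t) + sigma * int_0^t exp(-theta (t-s)) dB_s.
The Itô integral has mean 0 and (by the Itô isometry) variance sigma^2 * int_0^t exp(-2 theta (t - s)) ds = sigma^2 * (1 - exp(-2 theta t)) / (2 theta).
With theta = 7, sigma = 3/5, x_0 = 3/2:
  E[X_t] = 3/2 * exp(-7 t) = 3*exp(-7*t)/2
  Var(X_t) = (3/5)^2 * (1 - exp(-2*7 t)) / (2 * 7) = 9/350 - 9*exp(-14*t)/350.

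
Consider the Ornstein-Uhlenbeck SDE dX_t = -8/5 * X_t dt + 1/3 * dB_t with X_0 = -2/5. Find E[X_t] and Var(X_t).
E[X_t] = -2*exp(-8*t/5)/5; Var(X_t) = 5/144 - 5*exp(-16*t/5)/144

The OU SDE dX = -theta X dt + sigma dB admits the integrating factor exp(theta t): d(exp(theta t) X_t) = sigma exp(theta t) dB_t. Integrating from 0 to t:
  X_t = x_0 * exp(-theta t) + sigma * int_0^t exp(-theta (t-s)) dB_s.
The Itô integral has mean 0 and (by the Itô isometry) variance sigma^2 * int_0^t exp(-2 theta (t - s)) ds = sigma^2 * (1 - exp(-2 theta t)) / (2 theta).
With theta = 8/5, sigma = 1/3, x_0 = -2/5:
  E[X_t] = -2/5 * exp(-8/5 t) = -2*exp(-8*t/5)/5
  Var(X_t) = (1/3)^2 * (1 - exp(-2*8/5 t)) / (2 * 8/5) = 5/144 - 5*exp(-16*t/5)/144.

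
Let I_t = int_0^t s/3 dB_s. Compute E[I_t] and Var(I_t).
E[I_t] = 0; Var(I_t) = t^3/27

The Itô integral of a deterministic integrand f(s) has mean 0 because each increment f(s) * (B_{s+ds} - B_s) has mean 0. By the Itô isometry:
  Var( int_0^t f(s) dB_s ) = E[ (int_0^t f(s) dB_s)^2 ] = int_0^t f(s)^2 ds.
Here f(s) = s/3, so f(s)^2 = s^2/9. Integrate:
  int_0^t (s^2/9) ds = t^3/27.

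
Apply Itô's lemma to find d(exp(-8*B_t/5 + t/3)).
d(exp(-8*B_t/5 + t/3)) = (121*exp(-8*B_t/5 + t/3)/75) dt + (-8*exp(-8*B_t/5 + t/3)/5) dB_t

Itô's formula for f(t, x): d f(t, B_t) = (f_t + (1/2) f_xx) dt + f_x dB_t. Compute partials of f(t, x) = exp(t/3 - 8*x/5):
  f_t(t,x)  = exp(t/3 - 8*x/5)/3
  f_x(t,x)  = -8*exp(t/3 - 8*x/5)/5
  f_xx(t,x) = 64*exp(t/3 - 8*x/5)/25
Assemble drift = f_t + (1/2) f_xx = 121*exp(t/3 - 8*x/5)/75 and diffusion = f_x = -8*exp(t/3 - 8*x/5)/5. Substituting x = B_t:
  d(exp(-8*B_t/5 + t/3)) = (121*exp(-8*B_t/5 + t/3)/75) dt + (-8*exp(-8*B_t/5 + t/3)/5) dB_t.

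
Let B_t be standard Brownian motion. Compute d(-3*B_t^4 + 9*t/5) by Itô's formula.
d(-3*B_t^4 + 9*t/5) = (9/5 - 18*B_t^2) dt + (-12*B_t^3) dB_t

Itô's formula for f(t, x): d f(t, B_t) = (f_t + (1/2) f_xx) dt + f_x dB_t. Compute partials of f(t, x) = 9*t/5 - 3*x^4:
  f_t(t,x)  = 9/5
  f_x(t,x)  = -12*x^3
  f_xx(t,x) = -36*x^2
Assemble drift = f_t + (1/2) f_xx = 9/5 - 18*x^2 and diffusion = f_x = -12*x^3. Substituting x = B_t:
  d(-3*B_t^4 + 9*t/5) = (9/5 - 18*B_t^2) dt + (-12*B_t^3) dB_t.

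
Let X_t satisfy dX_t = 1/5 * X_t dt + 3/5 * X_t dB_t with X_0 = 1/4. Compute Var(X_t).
Var(X_t) = (exp(9*t/25) - 1)*exp(2*t/5)/16

For GBM dX = mu X dt + sigma X dB with X_0 = x_0, apply Itô to Y = log X: dY = (mu - sigma^2/2) dt + sigma dB, so Y_t = log(x_0) + (mu - sigma^2/2) t + sigma B_t and hence X_t = x_0 * exp((mu - sigma^2/2) t + sigma B_t).
With mu = 1/5, sigma = 3/5, x_0 = 1/4, this gives:
  X_t = 1/4 * exp((1/50) * t + (3/5) * B_t).
Since sigma*B_t ~ Normal(0, sigma^2 t), E[exp(sigma*B_t)] = exp(sigma^2 t / 2); so E[X_t] = x_0 * exp((mu - sigma^2/2) t) * exp(sigma^2 t / 2) = x_0 * exp(mu t) = exp(t/5)/4.
Var(X_t) = E[X_t^2] - (E[X_t])^2 = x_0^2 * exp(2 mu t) * (exp(sigma^2 t) - 1) = (exp(9*t/25) - 1)*exp(2*t/5)/16.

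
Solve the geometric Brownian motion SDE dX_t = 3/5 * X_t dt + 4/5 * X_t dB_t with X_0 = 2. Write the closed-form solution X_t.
X_t = 2 * exp((7/25) * t + (4/5) * B_t)

For GBM dX = mu X dt + sigma X dB with X_0 = x_0, apply Itô to Y = log X: dY = (mu - sigma^2/2) dt + sigma dB, so Y_t = log(x_0) + (mu - sigma^2/2) t + sigma B_t and hence X_t = x_0 * exp((mu - sigma^2/2) t + sigma B_t).
With mu = 3/5, sigma = 4/5, x_0 = 2, this gives:
  X_t = 2 * exp((7/25) * t + (4/5) * B_t).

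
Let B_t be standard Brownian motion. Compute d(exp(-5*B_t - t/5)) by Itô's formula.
d(exp(-5*B_t - t/5)) = (123*exp(-5*B_t - t/5)/10) dt + (-5*exp(-5*B_t - t/5)) dB_t

Itô's formula for f(t, x): d f(t, B_t) = (f_t + (1/2) f_xx) dt + f_x dB_t. Compute partials of f(t, x) = exp(-t/5 - 5*x):
  f_t(t,x)  = -exp(-t/5 - 5*x)/5
  f_x(t,x)  = -5*exp(-t/5 - 5*x)
  f_xx(t,x) = 25*exp(-t/5 - 5*x)
Assemble drift = f_t + (1/2) f_xx = 123*exp(-t/5 - 5*x)/10 and diffusion = f_x = -5*exp(-t/5 - 5*x). Substituting x = B_t:
  d(exp(-5*B_t - t/5)) = (123*exp(-5*B_t - t/5)/10) dt + (-5*exp(-5*B_t - t/5)) dB_t.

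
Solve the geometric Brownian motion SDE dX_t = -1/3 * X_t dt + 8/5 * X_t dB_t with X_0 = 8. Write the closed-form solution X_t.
X_t = 8 * exp((-121/75) * t + (8/5) * B_t)

For GBM dX = mu X dt + sigma X dB with X_0 = x_0, apply Itô to Y = log X: dY = (mu - sigma^2/2) dt + sigma dB, so Y_t = log(x_0) + (mu - sigma^2/2) t + sigma B_t and hence X_t = x_0 * exp((mu - sigma^2/2) t + sigma B_t).
With mu = -1/3, sigma = 8/5, x_0 = 8, this gives:
  X_t = 8 * exp((-121/75) * t + (8/5) * B_t).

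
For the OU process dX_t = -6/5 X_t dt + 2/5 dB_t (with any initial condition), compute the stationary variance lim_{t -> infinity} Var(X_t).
lim Var(X_t) = 1/15

The OU SDE dX = -theta X dt + sigma dB admits the integrating factor exp(theta t): d(exp(theta t) X_t) = sigma exp(theta t) dB_t. Integrating from 0 to t gives X_t = x_0 * exp(-theta t) + sigma * int_0^t exp(-theta (t-s)) dB_s for any initial x_0. The Itô integral has variance (by the Itô isometry) sigma^2 * int_0^t exp(-2 theta (t - s)) ds = sigma^2 * (1 - exp(-2 theta t)) / (2 theta), independent of x_0.
With theta = 6/5, sigma = 2/5:
  Var(X_t) = (2/5)^2 * (1 - exp(-2*6/5 t)) / (2 * 6/5) = 1/15 - exp(-12*t/5)/15.
As t -> infinity, exp(-2*6/5 t) -> 0, so the stationary variance is sigma^2 / (2 theta) = 1/15.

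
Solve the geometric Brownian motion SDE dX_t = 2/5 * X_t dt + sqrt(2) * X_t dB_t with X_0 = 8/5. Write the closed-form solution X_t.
X_t = 8/5 * exp((-3/5) * t + (sqrt(2)) * B_t)

For GBM dX = mu X dt + sigma X dB with X_0 = x_0, apply Itô to Y = log X: dY = (mu - sigma^2/2) dt + sigma dB, so Y_t = log(x_0) + (mu - sigma^2/2) t + sigma B_t and hence X_t = x_0 * exp((mu - sigma^2/2) t + sigma B_t).
With mu = 2/5, sigma = sqrt(2), x_0 = 8/5, this gives:
  X_t = 8/5 * exp((-3/5) * t + (sqrt(2)) * B_t).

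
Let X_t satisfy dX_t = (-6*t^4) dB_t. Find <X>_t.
<X>_t = 4*t^9

For an Itô process dX_t = a(t) dt + b(t) dB_t, the quadratic variation is <X>_t = int_0^t b(s)^2 ds (the drift term does not contribute). Here b(s) = -6*s^4, so
  b(s)^2 = 36*s^8.
Integrating from 0 to t:
  <X>_t = int_0^t (36*s^8) ds = 4*t^9.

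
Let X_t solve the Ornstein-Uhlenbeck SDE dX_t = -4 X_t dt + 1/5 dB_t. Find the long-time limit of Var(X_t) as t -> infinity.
lim Var(X_t) = 1/200

The OU SDE dX = -theta X dt + sigma dB admits the integrating factor exp(theta t): d(exp(theta t) X_t) = sigma exp(theta t) dB_t. Integrating from 0 to t gives X_t = x_0 * exp(-theta t) + sigma * int_0^t exp(-theta (t-s)) dB_s for any initial x_0. The Itô integral has variance (by the Itô isometry) sigma^2 * int_0^t exp(-2 theta (t - s)) ds = sigma^2 * (1 - exp(-2 theta t)) / (2 theta), independent of x_0.
With theta = 4, sigma = 1/5:
  Var(X_t) = (1/5)^2 * (1 - exp(-2*4 t)) / (2 * 4) = 1/200 - exp(-8*t)/200.
As t -> infinity, exp(-2*4 t) -> 0, so the stationary variance is sigma^2 / (2 theta) = 1/200.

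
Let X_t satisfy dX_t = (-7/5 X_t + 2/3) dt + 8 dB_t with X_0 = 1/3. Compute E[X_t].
E[X_t] = 10/21 - exp(-7*t/5)/7

Taking expectations and using E[dB_t] = 0, the mean m(t) = E[X_t] satisfies the ODE m'(t) = a m(t) + b with m(0) = x_0. With a = -7/5, b = 2/3, x_0 = 1/3, the solution is
  m(t) = x_0 * exp(a t) + (b/a) * (exp(a t) - 1)
       = (1/3) * exp((-7/5) t) + ((2/3)/(-7/5)) * (exp((-7/5) t) - 1)
       = 10/21 - exp(-7*t/5)/7.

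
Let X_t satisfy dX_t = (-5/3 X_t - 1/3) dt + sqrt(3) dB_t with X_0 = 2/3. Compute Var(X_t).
Var(X_t) = 9/10 - 9*exp(-10*t/3)/10

The variance V(t) = Var(X_t) satisfies V'(t) = 2 a V(t) + c^2 with V(0) = 0 (drift coefficient is linear in X, diffusion is constant). With a = -5/3, c = sqrt(3), the solution is
  V(t) = (c^2 / (2 a)) * (exp(2 a t) - 1)
       = (sqrt(3)^2 / (2*(-5/3))) * (exp((-10/3) t) - 1)
       = 9/10 - 9*exp(-10*t/3)/10.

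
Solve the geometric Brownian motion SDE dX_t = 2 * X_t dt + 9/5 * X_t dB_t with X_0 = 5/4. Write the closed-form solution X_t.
X_t = 5/4 * exp((19/50) * t + (9/5) * B_t)

For GBM dX = mu X dt + sigma X dB with X_0 = x_0, apply Itô to Y = log X: dY = (mu - sigma^2/2) dt + sigma dB, so Y_t = log(x_0) + (mu - sigma^2/2) t + sigma B_t and hence X_t = x_0 * exp((mu - sigma^2/2) t + sigma B_t).
With mu = 2, sigma = 9/5, x_0 = 5/4, this gives:
  X_t = 5/4 * exp((19/50) * t + (9/5) * B_t).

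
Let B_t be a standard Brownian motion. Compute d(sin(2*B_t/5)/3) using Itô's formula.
d(sin(2*B_t/5)/3) = (-2*sin(2*B_t/5)/75) dt + (2*cos(2*B_t/5)/15) dB_t

Itô's formula for f(B_t) gives d f(B_t) = f'(B_t) dB_t + (1/2) f''(B_t) dt. Compute derivatives of f(x) = sin(2*x/5)/3:
  f'(x)  = 2*cos(2*x/5)/15
  f''(x) = -4*sin(2*x/5)/75
Substitute x = B_t and multiply the f'' term by 1/2:
  drift     = (1/2) * (-4*sin(2*x/5)/75) evaluated at B_t = -2*sin(2*B_t/5)/75
  diffusion = (2*cos(2*x/5)/15) evaluated at B_t = 2*cos(2*B_t/5)/15
Therefore d(sin(2*B_t/5)/3) = (-2*sin(2*B_t/5)/75) dt + (2*cos(2*B_t/5)/15) dB_t.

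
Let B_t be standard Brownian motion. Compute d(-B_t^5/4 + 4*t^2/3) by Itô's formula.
d(-B_t^5/4 + 4*t^2/3) = (-5*B_t^3/2 + 8*t/3) dt + (-5*B_t^4/4) dB_t

Itô's formula for f(t, x): d f(t, B_t) = (f_t + (1/2) f_xx) dt + f_x dB_t. Compute partials of f(t, x) = 4*t^2/3 - x^5/4:
  f_t(t,x)  = 8*t/3
  f_x(t,x)  = -5*x^4/4
  f_xx(t,x) = -5*x^3
Assemble drift = f_t + (1/2) f_xx = 8*t/3 - 5*x^3/2 and diffusion = f_x = -5*x^4/4. Substituting x = B_t:
  d(-B_t^5/4 + 4*t^2/3) = (-5*B_t^3/2 + 8*t/3) dt + (-5*B_t^4/4) dB_t.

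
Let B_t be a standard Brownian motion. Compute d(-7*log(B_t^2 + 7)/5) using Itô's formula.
d(-7*log(B_t^2 + 7)/5) = (7*(B_t^2 - 7)/(5*(B_t^2 + 7)^2)) dt + (-14*B_t/(5*B_t^2 + 35)) dB_t

Itô's formula for f(B_t) gives d f(B_t) = f'(B_t) dB_t + (1/2) f''(B_t) dt. Compute derivatives of f(x) = -7*log(x^2 + 7)/5:
  f'(x)  = -14*x/(5*x^2 + 35)
  f''(x) = 14*(x^2 - 7)/(5*(x^2 + 7)^2)
Substitute x = B_t and multiply the f'' term by 1/2:
  drift     = (1/2) * (14*(x^2 - 7)/(5*(x^2 + 7)^2)) evaluated at B_t = 7*(B_t^2 - 7)/(5*(B_t^2 + 7)^2)
  diffusion = (-14*x/(5*x^2 + 35)) evaluated at B_t = -14*B_t/(5*B_t^2 + 35)
Therefore d(-7*log(B_t^2 + 7)/5) = (7*(B_t^2 - 7)/(5*(B_t^2 + 7)^2)) dt + (-14*B_t/(5*B_t^2 + 35)) dB_t.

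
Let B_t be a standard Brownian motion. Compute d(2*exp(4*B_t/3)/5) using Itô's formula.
d(2*exp(4*B_t/3)/5) = (16*exp(4*B_t/3)/45) dt + (8*exp(4*B_t/3)/15) dB_t

Itô's formula for f(B_t) gives d f(B_t) = f'(B_t) dB_t + (1/2) f''(B_t) dt. Compute derivatives of f(x) = 2*exp(4*x/3)/5:
  f'(x)  = 8*exp(4*x/3)/15
  f''(x) = 32*exp(4*x/3)/45
Substitute x = B_t and multiply the f'' term by 1/2:
  drift     = (1/2) * (32*exp(4*x/3)/45) evaluated at B_t = 16*exp(4*B_t/3)/45
  diffusion = (8*exp(4*x/3)/15) evaluated at B_t = 8*exp(4*B_t/3)/15
Therefore d(2*exp(4*B_t/3)/5) = (16*exp(4*B_t/3)/45) dt + (8*exp(4*B_t/3)/15) dB_t.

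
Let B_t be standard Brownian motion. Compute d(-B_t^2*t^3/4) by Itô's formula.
d(-B_t^2*t^3/4) = (t^2*(-3*B_t^2 - t)/4) dt + (-B_t*t^3/2) dB_t

Itô's formula for f(t, x): d f(t, B_t) = (f_t + (1/2) f_xx) dt + f_x dB_t. Compute partials of f(t, x) = -t^3*x^2/4:
  f_t(t,x)  = -3*t^2*x^2/4
  f_x(t,x)  = -t^3*x/2
  f_xx(t,x) = -t^3/2
Assemble drift = f_t + (1/2) f_xx = t^2*(-t - 3*x^2)/4 and diffusion = f_x = -t^3*x/2. Substituting x = B_t:
  d(-B_t^2*t^3/4) = (t^2*(-3*B_t^2 - t)/4) dt + (-B_t*t^3/2) dB_t.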